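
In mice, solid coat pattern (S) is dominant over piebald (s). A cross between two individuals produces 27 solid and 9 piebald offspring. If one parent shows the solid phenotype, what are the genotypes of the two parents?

Observed offspring: 27 solid, 9 piebald
The observed ratio simplifies to 3:1. Piebald (ss) offspring appear, so each parent must contribute one s allele. The parent stated to show solid carries S, so it is Ss. The other parent is then either Ss or ss: Ss × ss would give a 1:1 split, whereas Ss × Ss gives 3:1 — matching the data. So both parents are heterozygous (Ss × Ss).
Parent genotypes: Ss × Ss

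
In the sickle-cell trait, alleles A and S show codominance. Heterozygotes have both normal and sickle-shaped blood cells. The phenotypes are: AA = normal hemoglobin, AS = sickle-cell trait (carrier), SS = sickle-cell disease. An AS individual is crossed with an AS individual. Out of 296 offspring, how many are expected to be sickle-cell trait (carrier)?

Punnett square for AS × AS:
Offspring genotypes: 1 AA, 2 AS, 1 SS
Phenotype counts: 1 normal hemoglobin, 2 sickle-cell trait (carrier), 1 sickle-cell disease
sickle-cell trait (carrier): 2 out of 4 → fraction 1/2
Expected count = 1/2 × 296 = 148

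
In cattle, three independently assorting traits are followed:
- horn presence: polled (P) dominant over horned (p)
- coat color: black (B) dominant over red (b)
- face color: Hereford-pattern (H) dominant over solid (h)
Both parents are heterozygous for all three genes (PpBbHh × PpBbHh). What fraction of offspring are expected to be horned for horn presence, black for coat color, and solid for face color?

Trihybrid cross: PpBbHh × PpBbHh
Each trait segregates independently with a 3:1 phenotypic ratio, so each gene contributes 3/4 (dominant) or 1/4 (recessive).
Target: horned (horn presence), black (coat color), solid (face color)
Probability = product of independent per-trait probabilities
= 1/4 × 3/4 × 1/4 = 3/64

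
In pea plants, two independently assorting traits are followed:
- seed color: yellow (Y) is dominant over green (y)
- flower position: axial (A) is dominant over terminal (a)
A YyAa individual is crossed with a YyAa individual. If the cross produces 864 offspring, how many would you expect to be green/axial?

Dihybrid cross YyAa × YyAa — consider each gene separately:
seed color: Yy × Yy → 1 YY, 2 Yy, 1 yy → 3 Y_ : 1 yy (out of 4)
flower position: Aa × Aa → 1 AA, 2 Aa, 1 aa → 3 A_ : 1 aa (out of 4)
Combine (counts out of 4 × 4 = 16): yellow/axial (Y_A_) = 3×3 = 9; yellow/terminal (Y_aa) = 3×1 = 3; green/axial (yyA_) = 1×3 = 3; green/terminal (yyaa) = 1×1 = 1
Phenotype counts (out of 16): 9 yellow/axial, 3 yellow/terminal, 3 green/axial, 1 green/terminal
green/axial: 3 out of 16 → fraction 3/16
Expected count = 3/16 × 864 = 162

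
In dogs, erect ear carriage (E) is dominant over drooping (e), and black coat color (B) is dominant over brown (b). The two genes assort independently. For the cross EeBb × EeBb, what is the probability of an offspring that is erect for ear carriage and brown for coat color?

Dihybrid cross EeBb × EeBb — consider each gene separately:
ear carriage: Ee × Ee → 1 EE, 2 Ee, 1 ee → 3 E_ : 1 ee (out of 4)
coat color: Bb × Bb → 1 BB, 2 Bb, 1 bb → 3 B_ : 1 bb (out of 4)
Looking for: erect (E_) and brown (bb)
P(erect) = 3/4, P(brown) = 1/4
P(both) = 3/4 × 1/4 = 3/16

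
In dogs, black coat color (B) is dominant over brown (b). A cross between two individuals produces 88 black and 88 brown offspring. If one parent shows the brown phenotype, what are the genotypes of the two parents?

Observed offspring: 88 black, 88 brown
The observed ratio simplifies to 1:1. One parent shows brown, so its genotype must be bb. A 1:1 offspring split requires the other parent to be heterozygous (Bb).
Parent genotypes: bb × Bb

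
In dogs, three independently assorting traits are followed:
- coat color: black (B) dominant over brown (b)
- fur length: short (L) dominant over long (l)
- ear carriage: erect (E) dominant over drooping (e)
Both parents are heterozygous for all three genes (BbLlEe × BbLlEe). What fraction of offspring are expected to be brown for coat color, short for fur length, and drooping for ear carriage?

Trihybrid cross: BbLlEe × BbLlEe
Each trait segregates independently with a 3:1 phenotypic ratio, so each gene contributes 3/4 (dominant) or 1/4 (recessive).
Target: brown (coat color), short (fur length), drooping (ear carriage)
Probability = product of independent per-trait probabilities
= 1/4 × 3/4 × 1/4 = 3/64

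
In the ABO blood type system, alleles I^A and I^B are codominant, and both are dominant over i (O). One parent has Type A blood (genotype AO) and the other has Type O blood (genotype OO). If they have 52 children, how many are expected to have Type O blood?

Cross: AO × OO
Possible offspring genotypes: 2 AO, 2 OO
Blood type counts: 2 Type A, 2 Type O
Probability of Type O: 2/4 = 1/2
Expected count = 1/2 × 52 = 26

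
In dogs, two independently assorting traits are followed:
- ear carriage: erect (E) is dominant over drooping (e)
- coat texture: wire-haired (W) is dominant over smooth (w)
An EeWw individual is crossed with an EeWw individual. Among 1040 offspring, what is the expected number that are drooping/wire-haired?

Dihybrid cross EeWw × EeWw — consider each gene separately:
ear carriage: Ee × Ee → 1 EE, 2 Ee, 1 ee → 3 E_ : 1 ee (out of 4)
coat texture: Ww × Ww → 1 WW, 2 Ww, 1 ww → 3 W_ : 1 ww (out of 4)
Combine (counts out of 4 × 4 = 16): erect/wire-haired (E_W_) = 3×3 = 9; erect/smooth (E_ww) = 3×1 = 3; drooping/wire-haired (eeW_) = 1×3 = 3; drooping/smooth (eeww) = 1×1 = 1
Phenotype counts (out of 16): 9 erect/wire-haired, 3 erect/smooth, 3 drooping/wire-haired, 1 drooping/smooth
drooping/wire-haired: 3 out of 16 → fraction 3/16
Expected count = 3/16 × 1040 = 195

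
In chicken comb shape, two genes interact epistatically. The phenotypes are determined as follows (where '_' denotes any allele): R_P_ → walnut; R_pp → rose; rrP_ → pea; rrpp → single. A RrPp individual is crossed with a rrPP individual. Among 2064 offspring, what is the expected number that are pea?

Cross: RrPp × rrPP — consider each gene separately:
R gene: Rr × rr → 2 Rr, 2 rr → 2 R_ : 2 rr (out of 4)
P gene: Pp × PP → 2 PP, 2 Pp → 4 P_ (out of 4)
Genotype classes (out of 4 × 4 = 16): R_P_ = 2×4 = 8; rrP_ = 2×4 = 8
Apply the phenotype rules: R_P_ (8) → walnut; rrP_ (8) → pea
Phenotype counts (out of 16): 8 walnut, 8 pea
pea: 8 out of 16 → fraction 1/2
Expected count = 1/2 × 2064 = 1032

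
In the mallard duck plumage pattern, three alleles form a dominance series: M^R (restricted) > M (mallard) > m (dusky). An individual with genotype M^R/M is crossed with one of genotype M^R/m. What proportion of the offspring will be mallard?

Cross: M^R/M × M^R/m
Allele dominance: M^R > M > m
Offspring genotypes: 1 M^R/M^R, 1 M^R/m, 1 M^R/M, 1 M/m
Phenotype counts: 3 restricted, 1 mallard
mallard: 1 out of 4
Probability: 1/4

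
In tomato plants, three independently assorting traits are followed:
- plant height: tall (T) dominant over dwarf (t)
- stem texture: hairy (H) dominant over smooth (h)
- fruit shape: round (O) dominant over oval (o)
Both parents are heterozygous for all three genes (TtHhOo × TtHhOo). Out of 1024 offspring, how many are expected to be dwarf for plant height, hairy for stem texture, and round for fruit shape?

Trihybrid cross: TtHhOo × TtHhOo
Each trait segregates independently with a 3:1 phenotypic ratio, so each gene contributes 3/4 (dominant) or 1/4 (recessive).
Target: dwarf (plant height), hairy (stem texture), round (fruit shape)
Probability = product of independent per-trait probabilities
= 1/4 × 3/4 × 3/4 = 9/64
Expected count = 9/64 × 1024 = 144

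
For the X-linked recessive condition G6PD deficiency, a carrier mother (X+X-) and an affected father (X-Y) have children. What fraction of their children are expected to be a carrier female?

Cross: X+X- × X-Y
Offspring: 1 X+X-, 1 X+Y, 1 X-X-, 1 X-Y
Probability of a carrier female: 1/4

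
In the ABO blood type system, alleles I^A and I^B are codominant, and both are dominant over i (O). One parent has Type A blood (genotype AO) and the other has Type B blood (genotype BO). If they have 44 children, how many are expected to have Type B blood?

Cross: AO × BO
Possible offspring genotypes: 1 AB, 1 AO, 1 BO, 1 OO
Blood type counts: 1 Type AB, 1 Type A, 1 Type B, 1 Type O
Probability of Type B: 1/4
Expected count = 1/4 × 44 = 11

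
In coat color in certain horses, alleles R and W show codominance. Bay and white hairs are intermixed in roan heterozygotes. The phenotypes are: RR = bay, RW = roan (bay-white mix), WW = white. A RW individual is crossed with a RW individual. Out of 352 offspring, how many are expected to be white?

Punnett square for RW × RW:
Offspring genotypes: 1 RR, 2 RW, 1 WW
Phenotype counts: 1 bay, 2 roan (bay-white mix), 1 white
white: 1 out of 4 → fraction 1/4
Expected count = 1/4 × 352 = 88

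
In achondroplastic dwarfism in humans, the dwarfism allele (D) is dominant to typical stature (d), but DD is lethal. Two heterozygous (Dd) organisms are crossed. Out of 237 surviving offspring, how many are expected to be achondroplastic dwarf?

Cross: Dd × Dd
Punnett square offspring (before lethality): 1 DD, 2 Dd, 1 dd
The DD genotype is lethal (embryos die); surviving offspring: 2 Dd, 1 dd
achondroplastic dwarf: 2 out of 3 → fraction 2/3
Expected count = 2/3 × 237 = 158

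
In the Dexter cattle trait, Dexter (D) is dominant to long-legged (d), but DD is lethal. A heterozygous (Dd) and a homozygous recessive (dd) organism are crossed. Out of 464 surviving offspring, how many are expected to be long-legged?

Cross: Dd × dd
Punnett square offspring (before lethality): 2 Dd, 2 dd
No DD offspring are produced in this cross.
long-legged: 2 out of 4 → fraction 1/2
Expected count = 1/2 × 464 = 232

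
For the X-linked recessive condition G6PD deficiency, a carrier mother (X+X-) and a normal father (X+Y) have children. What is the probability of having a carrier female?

Cross: X+X- × X+Y
Offspring: 1 X+X+, 1 X+Y, 1 X+X-, 1 X-Y
Probability of a carrier female: 1/4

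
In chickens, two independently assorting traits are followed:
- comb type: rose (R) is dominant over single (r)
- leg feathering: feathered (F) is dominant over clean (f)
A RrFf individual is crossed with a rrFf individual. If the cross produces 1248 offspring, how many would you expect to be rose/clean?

Dihybrid cross RrFf × rrFf — consider each gene separately:
comb type: Rr × rr → 2 Rr, 2 rr → 2 R_ : 2 rr (out of 4)
leg feathering: Ff × Ff → 1 FF, 2 Ff, 1 ff → 3 F_ : 1 ff (out of 4)
Combine (counts out of 4 × 4 = 16): rose/feathered (R_F_) = 2×3 = 6; rose/clean (R_ff) = 2×1 = 2; single/feathered (rrF_) = 2×3 = 6; single/clean (rrff) = 2×1 = 2
Phenotype counts (out of 16): 6 rose/feathered, 2 rose/clean, 6 single/feathered, 2 single/clean
rose/clean: 2 out of 16 → fraction 1/8
Expected count = 1/8 × 1248 = 156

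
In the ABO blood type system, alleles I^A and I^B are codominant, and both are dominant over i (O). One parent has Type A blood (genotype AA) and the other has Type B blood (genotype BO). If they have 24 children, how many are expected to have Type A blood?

Cross: AA × BO
Possible offspring genotypes: 2 AB, 2 AO
Blood type counts: 2 Type AB, 2 Type A
Probability of Type A: 2/4 = 1/2
Expected count = 1/2 × 24 = 12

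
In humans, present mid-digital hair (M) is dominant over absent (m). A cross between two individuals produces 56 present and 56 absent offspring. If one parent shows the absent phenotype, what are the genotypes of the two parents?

Observed offspring: 56 present, 56 absent
The observed ratio simplifies to 1:1. One parent shows absent, so its genotype must be mm. A 1:1 offspring split requires the other parent to be heterozygous (Mm).
Parent genotypes: mm × Mm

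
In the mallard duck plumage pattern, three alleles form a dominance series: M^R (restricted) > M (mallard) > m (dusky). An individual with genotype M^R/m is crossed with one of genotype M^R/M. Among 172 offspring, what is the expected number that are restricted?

Cross: M^R/m × M^R/M
Allele dominance: M^R > M > m
Offspring genotypes: 1 M^R/M^R, 1 M^R/M, 1 M^R/m, 1 M/m
Phenotype counts: 3 restricted, 1 mallard
restricted: 3 out of 4 → fraction 3/4
Expected count = 3/4 × 172 = 129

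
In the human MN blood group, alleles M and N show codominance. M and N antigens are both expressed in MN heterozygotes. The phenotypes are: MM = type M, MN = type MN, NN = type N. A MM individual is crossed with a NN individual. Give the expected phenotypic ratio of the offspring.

Punnett square for MM × NN:
Offspring genotypes: 4 MN
Phenotype counts: 4 type MN
Ratio: all type MN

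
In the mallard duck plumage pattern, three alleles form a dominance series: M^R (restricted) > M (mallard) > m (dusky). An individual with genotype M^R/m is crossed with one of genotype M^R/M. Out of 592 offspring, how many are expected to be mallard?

Cross: M^R/m × M^R/M
Allele dominance: M^R > M > m
Offspring genotypes: 1 M^R/M^R, 1 M^R/M, 1 M^R/m, 1 M/m
Phenotype counts: 3 restricted, 1 mallard
mallard: 1 out of 4 → fraction 1/4
Expected count = 1/4 × 592 = 148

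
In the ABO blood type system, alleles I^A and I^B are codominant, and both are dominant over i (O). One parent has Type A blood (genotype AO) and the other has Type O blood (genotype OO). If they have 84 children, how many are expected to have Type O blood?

Cross: AO × OO
Possible offspring genotypes: 2 AO, 2 OO
Blood type counts: 2 Type A, 2 Type O
Probability of Type O: 2/4 = 1/2
Expected count = 1/2 × 84 = 42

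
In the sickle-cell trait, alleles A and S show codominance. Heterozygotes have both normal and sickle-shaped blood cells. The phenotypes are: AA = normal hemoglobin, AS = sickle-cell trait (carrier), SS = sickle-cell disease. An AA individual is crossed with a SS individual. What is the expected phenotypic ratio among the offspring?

Punnett square for AA × SS:
Offspring genotypes: 4 AS
Phenotype counts: 4 sickle-cell trait (carrier)
Ratio: all sickle-cell trait (carrier)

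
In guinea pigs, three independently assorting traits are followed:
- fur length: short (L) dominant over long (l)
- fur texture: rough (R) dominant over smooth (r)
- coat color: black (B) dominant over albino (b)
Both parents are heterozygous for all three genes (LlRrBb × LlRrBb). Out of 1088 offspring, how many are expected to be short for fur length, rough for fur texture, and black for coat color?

Trihybrid cross: LlRrBb × LlRrBb
Each trait segregates independently with a 3:1 phenotypic ratio, so each gene contributes 3/4 (dominant) or 1/4 (recessive).
Target: short (fur length), rough (fur texture), black (coat color)
Probability = product of independent per-trait probabilities
= 3/4 × 3/4 × 3/4 = 27/64
Expected count = 27/64 × 1088 = 459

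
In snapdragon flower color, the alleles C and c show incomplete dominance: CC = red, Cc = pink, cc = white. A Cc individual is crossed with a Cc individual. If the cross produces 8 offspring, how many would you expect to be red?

Punnett square for Cc × Cc:
Offspring genotypes: 1 CC, 2 Cc, 1 cc
Phenotype counts: 1 red, 2 pink, 1 white
red: 1 out of 4 → fraction 1/4
Expected count = 1/4 × 8 = 2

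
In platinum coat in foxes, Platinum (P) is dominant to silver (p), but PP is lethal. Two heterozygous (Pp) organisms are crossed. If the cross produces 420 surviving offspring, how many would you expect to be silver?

Cross: Pp × Pp
Punnett square offspring (before lethality): 1 PP, 2 Pp, 1 pp
The PP genotype is lethal (embryos die); surviving offspring: 2 Pp, 1 pp
silver: 1 out of 3 → fraction 1/3
Expected count = 1/3 × 420 = 140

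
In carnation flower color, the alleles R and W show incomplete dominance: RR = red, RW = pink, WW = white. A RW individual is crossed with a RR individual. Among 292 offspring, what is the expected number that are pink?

Punnett square for RW × RR:
Offspring genotypes: 2 RR, 2 RW
Phenotype counts: 2 red, 2 pink
pink: 2 out of 4 → fraction 1/2
Expected count = 1/2 × 292 = 146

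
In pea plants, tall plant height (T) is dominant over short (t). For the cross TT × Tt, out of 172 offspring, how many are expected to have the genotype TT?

Punnett square for TT × Tt:
Offspring genotypes: 2 TT, 2 Tt
Total offspring: 4
Count with target: 2
Probability: 2/4 = 1/2
Expected count = 1/2 × 172 = 86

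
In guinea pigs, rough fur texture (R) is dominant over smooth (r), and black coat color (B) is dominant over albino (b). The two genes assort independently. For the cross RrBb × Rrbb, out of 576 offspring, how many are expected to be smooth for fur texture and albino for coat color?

Dihybrid cross RrBb × Rrbb — consider each gene separately:
fur texture: Rr × Rr → 1 RR, 2 Rr, 1 rr → 3 R_ : 1 rr (out of 4)
coat color: Bb × bb → 2 Bb, 2 bb → 2 B_ : 2 bb (out of 4)
Looking for: smooth (rr) and albino (bb)
P(smooth) = 1/4, P(albino) = 2/4
P(both) = 1/4 × 2/4 = 2/16 = 1/8
Expected count = 1/8 × 576 = 72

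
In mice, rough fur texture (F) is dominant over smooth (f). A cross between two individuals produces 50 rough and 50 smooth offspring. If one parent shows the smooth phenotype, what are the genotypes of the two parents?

Observed offspring: 50 rough, 50 smooth
The observed ratio simplifies to 1:1. One parent shows smooth, so its genotype must be ff. A 1:1 offspring split requires the other parent to be heterozygous (Ff).
Parent genotypes: ff × Ff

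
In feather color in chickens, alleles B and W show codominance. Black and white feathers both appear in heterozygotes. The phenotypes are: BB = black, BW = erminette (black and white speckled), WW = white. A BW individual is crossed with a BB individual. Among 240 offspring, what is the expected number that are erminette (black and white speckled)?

Punnett square for BW × BB:
Offspring genotypes: 2 BB, 2 BW
Phenotype counts: 2 black, 2 erminette (black and white speckled)
erminette (black and white speckled): 2 out of 4 → fraction 1/2
Expected count = 1/2 × 240 = 120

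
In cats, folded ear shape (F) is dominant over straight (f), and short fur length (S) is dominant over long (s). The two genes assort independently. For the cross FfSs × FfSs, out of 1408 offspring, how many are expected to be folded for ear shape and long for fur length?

Dihybrid cross FfSs × FfSs — consider each gene separately:
ear shape: Ff × Ff → 1 FF, 2 Ff, 1 ff → 3 F_ : 1 ff (out of 4)
fur length: Ss × Ss → 1 SS, 2 Ss, 1 ss → 3 S_ : 1 ss (out of 4)
Looking for: folded (F_) and long (ss)
P(folded) = 3/4, P(long) = 1/4
P(both) = 3/4 × 1/4 = 3/16
Expected count = 3/16 × 1408 = 264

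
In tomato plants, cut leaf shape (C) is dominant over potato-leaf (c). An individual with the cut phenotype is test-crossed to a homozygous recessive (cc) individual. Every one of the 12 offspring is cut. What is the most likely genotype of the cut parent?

Test cross: ? × cc
All offspring are cut.
If the unknown parent were heterozygous (Cc), about half of 12 offspring would be potato-leaf; none are. The unknown parent is most likely homozygous dominant (CC).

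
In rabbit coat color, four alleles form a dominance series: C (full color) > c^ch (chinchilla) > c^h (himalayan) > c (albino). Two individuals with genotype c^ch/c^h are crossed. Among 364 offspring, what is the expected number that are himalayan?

Cross: c^ch/c^h × c^ch/c^h
Allele dominance: C > c^ch > c^h > c
Offspring genotypes: 1 c^ch/c^ch, 2 c^ch/c^h, 1 c^h/c^h
Phenotype counts: 3 chinchilla, 1 himalayan
himalayan: 1 out of 4 → fraction 1/4
Expected count = 1/4 × 364 = 91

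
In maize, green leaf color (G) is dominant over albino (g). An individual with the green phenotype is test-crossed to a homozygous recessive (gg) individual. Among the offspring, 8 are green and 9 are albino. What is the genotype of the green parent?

Test cross: ? × gg
Offspring: 8 green, 9 albino — approximately 1:1.
A 1:1 ratio in a test cross indicates the unknown parent is heterozygous (Gg).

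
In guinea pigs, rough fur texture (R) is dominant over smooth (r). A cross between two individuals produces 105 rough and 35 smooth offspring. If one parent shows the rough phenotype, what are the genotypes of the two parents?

Observed offspring: 105 rough, 35 smooth
The observed ratio simplifies to 3:1. Smooth (rr) offspring appear, so each parent must contribute one r allele. The parent stated to show rough carries R, so it is Rr. The other parent is then either Rr or rr: Rr × rr would give a 1:1 split, whereas Rr × Rr gives 3:1 — matching the data. So both parents are heterozygous (Rr × Rr).
Parent genotypes: Rr × Rr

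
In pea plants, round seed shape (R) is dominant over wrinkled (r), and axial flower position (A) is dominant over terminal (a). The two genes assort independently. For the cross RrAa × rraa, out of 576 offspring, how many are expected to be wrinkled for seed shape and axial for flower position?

Dihybrid cross RrAa × rraa — consider each gene separately:
seed shape: Rr × rr → 2 Rr, 2 rr → 2 R_ : 2 rr (out of 4)
flower position: Aa × aa → 2 Aa, 2 aa → 2 A_ : 2 aa (out of 4)
Looking for: wrinkled (rr) and axial (A_)
P(wrinkled) = 2/4, P(axial) = 2/4
P(both) = 2/4 × 2/4 = 4/16 = 1/4
Expected count = 1/4 × 576 = 144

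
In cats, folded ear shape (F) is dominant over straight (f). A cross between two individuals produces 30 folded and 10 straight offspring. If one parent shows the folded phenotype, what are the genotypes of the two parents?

Observed offspring: 30 folded, 10 straight
The observed ratio simplifies to 3:1. Straight (ff) offspring appear, so each parent must contribute one f allele. The parent stated to show folded carries F, so it is Ff. The other parent is then either Ff or ff: Ff × ff would give a 1:1 split, whereas Ff × Ff gives 3:1 — matching the data. So both parents are heterozygous (Ff × Ff).
Parent genotypes: Ff × Ff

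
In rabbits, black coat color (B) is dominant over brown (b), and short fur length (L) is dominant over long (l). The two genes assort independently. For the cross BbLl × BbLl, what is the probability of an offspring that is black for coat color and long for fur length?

Dihybrid cross BbLl × BbLl — consider each gene separately:
coat color: Bb × Bb → 1 BB, 2 Bb, 1 bb → 3 B_ : 1 bb (out of 4)
fur length: Ll × Ll → 1 LL, 2 Ll, 1 ll → 3 L_ : 1 ll (out of 4)
Looking for: black (B_) and long (ll)
P(black) = 3/4, P(long) = 1/4
P(both) = 3/4 × 1/4 = 3/16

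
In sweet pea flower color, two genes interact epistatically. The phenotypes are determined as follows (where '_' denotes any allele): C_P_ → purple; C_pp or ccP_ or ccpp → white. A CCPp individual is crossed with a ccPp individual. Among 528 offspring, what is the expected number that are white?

Cross: CCPp × ccPp — consider each gene separately:
C gene: CC × cc → 4 Cc → 4 C_ (out of 4)
P gene: Pp × Pp → 1 PP, 2 Pp, 1 pp → 3 P_ : 1 pp (out of 4)
Genotype classes (out of 4 × 4 = 16): C_P_ = 4×3 = 12; C_pp = 4×1 = 4
Apply the phenotype rules: C_P_ (12) → purple; C_pp (4) → white
Phenotype counts (out of 16): 12 purple, 4 white
white: 4 out of 16 → fraction 1/4
Expected count = 1/4 × 528 = 132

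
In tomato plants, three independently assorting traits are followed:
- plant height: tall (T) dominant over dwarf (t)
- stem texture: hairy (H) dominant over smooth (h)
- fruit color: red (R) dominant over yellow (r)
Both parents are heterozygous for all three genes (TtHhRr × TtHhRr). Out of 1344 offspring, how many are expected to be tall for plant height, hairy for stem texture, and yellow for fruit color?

Trihybrid cross: TtHhRr × TtHhRr
Each trait segregates independently with a 3:1 phenotypic ratio, so each gene contributes 3/4 (dominant) or 1/4 (recessive).
Target: tall (plant height), hairy (stem texture), yellow (fruit color)
Probability = product of independent per-trait probabilities
= 3/4 × 3/4 × 1/4 = 9/64
Expected count = 9/64 × 1344 = 189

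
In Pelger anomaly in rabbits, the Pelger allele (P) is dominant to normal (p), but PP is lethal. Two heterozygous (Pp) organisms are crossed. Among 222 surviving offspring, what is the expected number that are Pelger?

Cross: Pp × Pp
Punnett square offspring (before lethality): 1 PP, 2 Pp, 1 pp
The PP genotype is lethal (embryos die); surviving offspring: 2 Pp, 1 pp
Pelger: 2 out of 3 → fraction 2/3
Expected count = 2/3 × 222 = 148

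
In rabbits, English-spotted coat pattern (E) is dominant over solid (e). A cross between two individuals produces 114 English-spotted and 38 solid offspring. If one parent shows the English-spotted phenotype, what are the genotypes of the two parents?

Observed offspring: 114 English-spotted, 38 solid
The observed ratio simplifies to 3:1. Solid (ee) offspring appear, so each parent must contribute one e allele. The parent stated to show English-spotted carries E, so it is Ee. The other parent is then either Ee or ee: Ee × ee would give a 1:1 split, whereas Ee × Ee gives 3:1 — matching the data. So both parents are heterozygous (Ee × Ee).
Parent genotypes: Ee × Ee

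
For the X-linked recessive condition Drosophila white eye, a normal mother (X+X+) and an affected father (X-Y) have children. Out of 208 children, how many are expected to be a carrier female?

Cross: X+X+ × X-Y
Offspring: 2 X+X-, 2 X+Y
Probability of a carrier female: 2/4 = 1/2
Expected count = 1/2 × 208 = 104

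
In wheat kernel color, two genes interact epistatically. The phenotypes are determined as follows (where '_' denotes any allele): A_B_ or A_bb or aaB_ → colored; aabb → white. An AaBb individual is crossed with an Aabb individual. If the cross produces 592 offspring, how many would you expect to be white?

Cross: AaBb × Aabb — consider each gene separately:
A gene: Aa × Aa → 1 AA, 2 Aa, 1 aa → 3 A_ : 1 aa (out of 4)
B gene: Bb × bb → 2 Bb, 2 bb → 2 B_ : 2 bb (out of 4)
Genotype classes (out of 4 × 4 = 16): A_B_ = 3×2 = 6; A_bb = 3×2 = 6; aaB_ = 1×2 = 2; aabb = 1×2 = 2
Apply the phenotype rules: A_B_ (6) + A_bb (6) + aaB_ (2) → colored; aabb (2) → white
Phenotype counts (out of 16): 14 colored, 2 white
white: 2 out of 16 → fraction 1/8
Expected count = 1/8 × 592 = 74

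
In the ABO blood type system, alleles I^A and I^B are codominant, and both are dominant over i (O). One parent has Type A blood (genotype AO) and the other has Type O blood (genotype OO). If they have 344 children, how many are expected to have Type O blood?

Cross: AO × OO
Possible offspring genotypes: 2 AO, 2 OO
Blood type counts: 2 Type A, 2 Type O
Probability of Type O: 2/4 = 1/2
Expected count = 1/2 × 344 = 172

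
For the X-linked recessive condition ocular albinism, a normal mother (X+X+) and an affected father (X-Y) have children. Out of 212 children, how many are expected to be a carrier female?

Cross: X+X+ × X-Y
Offspring: 2 X+X-, 2 X+Y
Probability of a carrier female: 2/4 = 1/2
Expected count = 1/2 × 212 = 106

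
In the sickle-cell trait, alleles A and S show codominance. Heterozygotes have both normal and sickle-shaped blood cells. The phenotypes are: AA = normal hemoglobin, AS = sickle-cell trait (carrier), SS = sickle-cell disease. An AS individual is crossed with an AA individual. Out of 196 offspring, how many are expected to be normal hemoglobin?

Punnett square for AS × AA:
Offspring genotypes: 2 AA, 2 AS
Phenotype counts: 2 normal hemoglobin, 2 sickle-cell trait (carrier)
normal hemoglobin: 2 out of 4 → fraction 1/2
Expected count = 1/2 × 196 = 98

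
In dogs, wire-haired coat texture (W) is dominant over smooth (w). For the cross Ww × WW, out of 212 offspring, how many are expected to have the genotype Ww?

Punnett square for Ww × WW:
Offspring genotypes: 2 WW, 2 Ww
Total offspring: 4
Count with target: 2
Probability: 2/4 = 1/2
Expected count = 1/2 × 212 = 106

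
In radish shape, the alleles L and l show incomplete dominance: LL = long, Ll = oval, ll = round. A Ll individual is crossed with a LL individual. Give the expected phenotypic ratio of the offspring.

Punnett square for Ll × LL:
Offspring genotypes: 2 LL, 2 Ll
Phenotype counts: 2 long, 2 oval
Ratio: 1 long : 1 oval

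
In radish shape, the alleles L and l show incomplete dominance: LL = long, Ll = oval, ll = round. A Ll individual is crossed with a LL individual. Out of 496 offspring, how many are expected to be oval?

Punnett square for Ll × LL:
Offspring genotypes: 2 LL, 2 Ll
Phenotype counts: 2 long, 2 oval
oval: 2 out of 4 → fraction 1/2
Expected count = 1/2 × 496 = 248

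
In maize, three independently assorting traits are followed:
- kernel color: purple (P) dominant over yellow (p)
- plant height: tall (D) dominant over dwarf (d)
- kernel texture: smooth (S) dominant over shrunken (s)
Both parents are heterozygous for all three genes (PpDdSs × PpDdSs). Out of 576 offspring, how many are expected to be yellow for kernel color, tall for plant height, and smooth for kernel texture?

Trihybrid cross: PpDdSs × PpDdSs
Each trait segregates independently with a 3:1 phenotypic ratio, so each gene contributes 3/4 (dominant) or 1/4 (recessive).
Target: yellow (kernel color), tall (plant height), smooth (kernel texture)
Probability = product of independent per-trait probabilities
= 1/4 × 3/4 × 3/4 = 9/64
Expected count = 9/64 × 576 = 81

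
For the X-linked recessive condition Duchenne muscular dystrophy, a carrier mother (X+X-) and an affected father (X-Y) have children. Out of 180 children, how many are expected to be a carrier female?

Cross: X+X- × X-Y
Offspring: 1 X+X-, 1 X+Y, 1 X-X-, 1 X-Y
Probability of a carrier female: 1/4
Expected count = 1/4 × 180 = 45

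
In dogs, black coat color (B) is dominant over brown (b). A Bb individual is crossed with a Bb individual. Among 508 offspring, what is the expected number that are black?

Punnett square for Bb × Bb:
Offspring genotypes: 1 BB, 2 Bb, 1 bb
black: 3, brown: 1
black: 3 out of 4 → fraction 3/4
Expected count = 3/4 × 508 = 381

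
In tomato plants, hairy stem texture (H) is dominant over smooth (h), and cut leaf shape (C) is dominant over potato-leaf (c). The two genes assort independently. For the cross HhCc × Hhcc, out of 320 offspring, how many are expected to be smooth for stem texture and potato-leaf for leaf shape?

Dihybrid cross HhCc × Hhcc — consider each gene separately:
stem texture: Hh × Hh → 1 HH, 2 Hh, 1 hh → 3 H_ : 1 hh (out of 4)
leaf shape: Cc × cc → 2 Cc, 2 cc → 2 C_ : 2 cc (out of 4)
Looking for: smooth (hh) and potato-leaf (cc)
P(smooth) = 1/4, P(potato-leaf) = 2/4
P(both) = 1/4 × 2/4 = 2/16 = 1/8
Expected count = 1/8 × 320 = 40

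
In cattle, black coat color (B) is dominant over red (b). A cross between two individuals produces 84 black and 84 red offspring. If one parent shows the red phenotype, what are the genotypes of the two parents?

Observed offspring: 84 black, 84 red
The observed ratio simplifies to 1:1. One parent shows red, so its genotype must be bb. A 1:1 offspring split requires the other parent to be heterozygous (Bb).
Parent genotypes: bb × Bb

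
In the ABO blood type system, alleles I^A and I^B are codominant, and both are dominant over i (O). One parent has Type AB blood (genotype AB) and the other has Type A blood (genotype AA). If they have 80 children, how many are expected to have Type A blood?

Cross: AB × AA
Possible offspring genotypes: 2 AA, 2 AB
Blood type counts: 2 Type A, 2 Type AB
Probability of Type A: 2/4 = 1/2
Expected count = 1/2 × 80 = 40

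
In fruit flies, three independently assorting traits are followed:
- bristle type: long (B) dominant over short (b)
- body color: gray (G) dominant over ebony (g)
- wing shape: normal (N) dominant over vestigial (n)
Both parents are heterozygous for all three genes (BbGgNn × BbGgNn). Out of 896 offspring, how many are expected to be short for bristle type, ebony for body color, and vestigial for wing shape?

Trihybrid cross: BbGgNn × BbGgNn
Each trait segregates independently with a 3:1 phenotypic ratio, so each gene contributes 3/4 (dominant) or 1/4 (recessive).
Target: short (bristle type), ebony (body color), vestigial (wing shape)
Probability = product of independent per-trait probabilities
= 1/4 × 1/4 × 1/4 = 1/64
Expected count = 1/64 × 896 = 14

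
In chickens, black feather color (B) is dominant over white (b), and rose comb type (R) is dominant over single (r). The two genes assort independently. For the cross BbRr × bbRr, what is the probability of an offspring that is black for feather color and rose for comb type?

Dihybrid cross BbRr × bbRr — consider each gene separately:
feather color: Bb × bb → 2 Bb, 2 bb → 2 B_ : 2 bb (out of 4)
comb type: Rr × Rr → 1 RR, 2 Rr, 1 rr → 3 R_ : 1 rr (out of 4)
Looking for: black (B_) and rose (R_)
P(black) = 2/4, P(rose) = 3/4
P(both) = 2/4 × 3/4 = 6/16 = 3/8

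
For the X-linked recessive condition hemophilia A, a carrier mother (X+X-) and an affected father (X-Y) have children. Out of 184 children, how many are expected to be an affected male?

Cross: X+X- × X-Y
Offspring: 1 X+X-, 1 X+Y, 1 X-X-, 1 X-Y
Probability of an affected male: 1/4
Expected count = 1/4 × 184 = 46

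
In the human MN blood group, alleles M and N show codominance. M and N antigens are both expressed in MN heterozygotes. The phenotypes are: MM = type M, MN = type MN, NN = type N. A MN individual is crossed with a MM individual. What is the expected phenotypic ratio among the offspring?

Punnett square for MN × MM:
Offspring genotypes: 2 MM, 2 MN
Phenotype counts: 2 type M, 2 type MN
Ratio: 1 type M : 1 type MN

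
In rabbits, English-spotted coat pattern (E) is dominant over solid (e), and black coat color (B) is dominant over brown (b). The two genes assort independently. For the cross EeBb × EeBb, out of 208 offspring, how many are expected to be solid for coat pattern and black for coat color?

Dihybrid cross EeBb × EeBb — consider each gene separately:
coat pattern: Ee × Ee → 1 EE, 2 Ee, 1 ee → 3 E_ : 1 ee (out of 4)
coat color: Bb × Bb → 1 BB, 2 Bb, 1 bb → 3 B_ : 1 bb (out of 4)
Looking for: solid (ee) and black (B_)
P(solid) = 1/4, P(black) = 3/4
P(both) = 1/4 × 3/4 = 3/16
Expected count = 3/16 × 208 = 39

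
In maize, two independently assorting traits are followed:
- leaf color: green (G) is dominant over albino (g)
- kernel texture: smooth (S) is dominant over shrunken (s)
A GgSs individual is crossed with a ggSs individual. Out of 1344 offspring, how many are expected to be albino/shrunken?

Dihybrid cross GgSs × ggSs — consider each gene separately:
leaf color: Gg × gg → 2 Gg, 2 gg → 2 G_ : 2 gg (out of 4)
kernel texture: Ss × Ss → 1 SS, 2 Ss, 1 ss → 3 S_ : 1 ss (out of 4)
Combine (counts out of 4 × 4 = 16): green/smooth (G_S_) = 2×3 = 6; green/shrunken (G_ss) = 2×1 = 2; albino/smooth (ggS_) = 2×3 = 6; albino/shrunken (ggss) = 2×1 = 2
Phenotype counts (out of 16): 6 green/smooth, 2 green/shrunken, 6 albino/smooth, 2 albino/shrunken
albino/shrunken: 2 out of 16 → fraction 1/8
Expected count = 1/8 × 1344 = 168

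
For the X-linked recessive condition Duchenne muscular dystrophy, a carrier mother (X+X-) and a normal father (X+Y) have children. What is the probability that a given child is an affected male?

Cross: X+X- × X+Y
Offspring: 1 X+X+, 1 X+Y, 1 X+X-, 1 X-Y
Probability of an affected male: 1/4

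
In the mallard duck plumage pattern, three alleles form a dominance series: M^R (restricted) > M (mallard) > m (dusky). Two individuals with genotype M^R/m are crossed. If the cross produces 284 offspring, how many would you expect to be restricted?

Cross: M^R/m × M^R/m
Allele dominance: M^R > M > m
Offspring genotypes: 1 M^R/M^R, 2 M^R/m, 1 m/m
Phenotype counts: 3 restricted, 1 dusky
restricted: 3 out of 4 → fraction 3/4
Expected count = 3/4 × 284 = 213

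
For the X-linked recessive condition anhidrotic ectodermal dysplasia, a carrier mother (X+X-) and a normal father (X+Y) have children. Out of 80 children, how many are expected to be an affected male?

Cross: X+X- × X+Y
Offspring: 1 X+X+, 1 X+Y, 1 X+X-, 1 X-Y
Probability of an affected male: 1/4
Expected count = 1/4 × 80 = 20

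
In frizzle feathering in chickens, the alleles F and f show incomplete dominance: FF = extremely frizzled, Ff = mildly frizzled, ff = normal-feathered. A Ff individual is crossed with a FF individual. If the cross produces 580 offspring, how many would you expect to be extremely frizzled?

Punnett square for Ff × FF:
Offspring genotypes: 2 FF, 2 Ff
Phenotype counts: 2 extremely frizzled, 2 mildly frizzled
extremely frizzled: 2 out of 4 → fraction 1/2
Expected count = 1/2 × 580 = 290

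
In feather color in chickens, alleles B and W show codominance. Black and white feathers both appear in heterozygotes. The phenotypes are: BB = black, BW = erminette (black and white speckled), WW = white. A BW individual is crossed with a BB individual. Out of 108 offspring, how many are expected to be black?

Punnett square for BW × BB:
Offspring genotypes: 2 BB, 2 BW
Phenotype counts: 2 black, 2 erminette (black and white speckled)
black: 2 out of 4 → fraction 1/2
Expected count = 1/2 × 108 = 54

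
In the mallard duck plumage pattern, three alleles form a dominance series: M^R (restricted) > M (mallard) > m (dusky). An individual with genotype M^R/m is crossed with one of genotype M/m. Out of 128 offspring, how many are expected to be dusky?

Cross: M^R/m × M/m
Allele dominance: M^R > M > m
Offspring genotypes: 1 M^R/M, 1 M^R/m, 1 M/m, 1 m/m
Phenotype counts: 2 restricted, 1 mallard, 1 dusky
dusky: 1 out of 4 → fraction 1/4
Expected count = 1/4 × 128 = 32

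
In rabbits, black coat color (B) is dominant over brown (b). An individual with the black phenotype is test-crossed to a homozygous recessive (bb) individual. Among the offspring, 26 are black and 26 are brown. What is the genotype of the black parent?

Test cross: ? × bb
Offspring: 26 black, 26 brown — approximately 1:1.
A 1:1 ratio in a test cross indicates the unknown parent is heterozygous (Bb).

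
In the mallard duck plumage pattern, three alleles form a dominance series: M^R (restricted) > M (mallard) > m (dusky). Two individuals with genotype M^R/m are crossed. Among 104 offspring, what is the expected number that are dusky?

Cross: M^R/m × M^R/m
Allele dominance: M^R > M > m
Offspring genotypes: 1 M^R/M^R, 2 M^R/m, 1 m/m
Phenotype counts: 3 restricted, 1 dusky
dusky: 1 out of 4 → fraction 1/4
Expected count = 1/4 × 104 = 26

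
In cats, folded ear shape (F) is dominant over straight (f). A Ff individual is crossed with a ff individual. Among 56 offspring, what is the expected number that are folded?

Punnett square for Ff × ff:
Offspring genotypes: 2 Ff, 2 ff
folded: 2, straight: 2
folded: 2 out of 4 → fraction 1/2
Expected count = 1/2 × 56 = 28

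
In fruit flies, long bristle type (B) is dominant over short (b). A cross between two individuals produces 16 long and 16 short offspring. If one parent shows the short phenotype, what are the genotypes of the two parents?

Observed offspring: 16 long, 16 short
The observed ratio simplifies to 1:1. One parent shows short, so its genotype must be bb. A 1:1 offspring split requires the other parent to be heterozygous (Bb).
Parent genotypes: bb × Bb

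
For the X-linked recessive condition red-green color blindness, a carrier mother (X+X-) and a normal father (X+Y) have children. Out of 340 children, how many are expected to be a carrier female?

Cross: X+X- × X+Y
Offspring: 1 X+X+, 1 X+Y, 1 X+X-, 1 X-Y
Probability of a carrier female: 1/4
Expected count = 1/4 × 340 = 85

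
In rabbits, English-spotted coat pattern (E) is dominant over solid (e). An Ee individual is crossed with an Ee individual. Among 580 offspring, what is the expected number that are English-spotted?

Punnett square for Ee × Ee:
Offspring genotypes: 1 EE, 2 Ee, 1 ee
English-spotted: 3, solid: 1
English-spotted: 3 out of 4 → fraction 3/4
Expected count = 3/4 × 580 = 435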